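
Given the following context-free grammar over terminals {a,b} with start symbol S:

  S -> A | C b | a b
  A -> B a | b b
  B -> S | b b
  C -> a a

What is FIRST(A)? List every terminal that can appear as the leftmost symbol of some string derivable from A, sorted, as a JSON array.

Compute FIRST by fixpoint:
round 1:
  A via A→b b: +{b}
  B via B→b b: +{b}
  C via C→a a: +{a}
  S via S→A: +{b}
  S via S→C b: +{a}
  FIRST(S)={a,b}  FIRST(A)={b}  FIRST(B)={b}  FIRST(C)={a}
round 2:
  B via B→S: +{a}
  FIRST(S)={a,b}  FIRST(A)={b}  FIRST(B)={a,b}  FIRST(C)={a}
round 3:
  A via A→B a: +{a}
  FIRST(S)={a,b}  FIRST(A)={a,b}  FIRST(B)={a,b}  FIRST(C)={a}
round 4: (no change)
  FIRST(S)={a,b}  FIRST(A)={a,b}  FIRST(B)={a,b}  FIRST(C)={a}

FIRST(A) = ["a", "b"]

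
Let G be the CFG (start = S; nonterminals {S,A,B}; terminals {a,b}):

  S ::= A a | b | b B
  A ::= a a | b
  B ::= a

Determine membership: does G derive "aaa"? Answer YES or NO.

CNF form of G:
  S -> A T0 | T1 B | b
  A -> T0 T0 | b
  B -> a
  T0 -> a
  T1 -> b

CYK table (by increasing span):
  [0..0]={B,T0}  "a"  orig:{B}
  [1..1]={B,T0}  "a"  orig:{B}
  [2..2]={B,T0}  "a"  orig:{B}
  [0..1]={A}  "aa"
  [1..2]={A}  "aa"
  [0..2]={S}  "aaa"

S ∈ T[0,2] ⇒ YES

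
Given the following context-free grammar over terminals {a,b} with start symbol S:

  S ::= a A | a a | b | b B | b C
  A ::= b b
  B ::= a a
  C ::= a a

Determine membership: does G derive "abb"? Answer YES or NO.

Convert to CNF:
  S -> T0 B | T0 C | T1 A | T1 T1 | b
  A -> T0 T0
  B -> T1 T1
  C -> T1 T1
  T0 -> b
  T1 -> a

CYK fill:
  cell(0,0) a: {T1}  orig:{}
  cell(1,1) b: {S,T0}  orig:{S}
  cell(2,2) b: {S,T0}  orig:{S}
  cell(0,1) ab: ∅
  cell(1,2) bb: {A}
  cell(0,2) abb: {S}

S ∈ T[0,2] ⇒ YES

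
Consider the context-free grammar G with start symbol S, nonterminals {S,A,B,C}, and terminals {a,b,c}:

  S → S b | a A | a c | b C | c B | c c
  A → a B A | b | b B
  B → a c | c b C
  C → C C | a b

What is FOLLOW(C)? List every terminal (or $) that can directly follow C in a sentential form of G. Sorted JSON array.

Compute FIRST by fixpoint:
pass 1:
  A via A→a B A: +{a}
  A via A→b: +{b}
  B via B→a c: +{a}
  B via B→c b C: +{c}
  C via C→a b: +{a}
  S via S→a A: +{a}
  S via S→b C: +{b}
  S via S→c B: +{c}
  FIRST(S)={a,b,c}  FIRST(A)={a,b}  FIRST(B)={a,c}  FIRST(C)={a}
pass 2: (stable)
  FIRST(S)={a,b,c}  FIRST(A)={a,b}  FIRST(B)={a,c}  FIRST(C)={a}

Compute FOLLOW by fixpoint:
seed FOLLOW(S) with $
[1]
  A→a B A: FOLLOW(B) ⊇ FIRST(A) = {a,b}; new: +{a,b}
  B→c b C: FOLLOW(C) ⊇ FOLLOW(B) ⊇ {a,b}; new: +{a,b}
  S→S b: FOLLOW(S) ⊇ FIRST(b) = {b}; new: +{b}
  S→a A: FOLLOW(A) ⊇ FOLLOW(S) ⊇ {$,b}; new: +{$,b}
  S→b C: FOLLOW(C) ⊇ FOLLOW(S) ⊇ {$,b}; new: +{$}
  S→c B: FOLLOW(B) ⊇ FOLLOW(S) ⊇ {$,b}; new: +{$}
  FOLLOW[S]={$,b}  FOLLOW[A]={$,b}  FOLLOW[B]={$,a,b}  FOLLOW[C]={$,a,b}
[2] (stable)
  FOLLOW[S]={$,b}  FOLLOW[A]={$,b}  FOLLOW[B]={$,a,b}  FOLLOW[C]={$,a,b}

FOLLOW(C) = ["$", "a", "b"]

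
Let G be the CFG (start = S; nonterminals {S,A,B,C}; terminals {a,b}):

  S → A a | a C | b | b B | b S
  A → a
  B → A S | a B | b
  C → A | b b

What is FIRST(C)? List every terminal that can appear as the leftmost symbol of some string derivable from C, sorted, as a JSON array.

Compute FIRST by fixpoint:
round 1:
  A via A→a: +{a}
  B via B→A S: +{a}
  B via B→b: +{b}
  C via C→A: +{a}
  C via C→b b: +{b}
  S via S→A a: +{a}
  S via S→b: +{b}
  S: {a,b}  A: {a}  B: {a,b}  C: {a,b}
round 2: done
  S: {a,b}  A: {a}  B: {a,b}  C: {a,b}

FIRST(C) = ["a", "b"]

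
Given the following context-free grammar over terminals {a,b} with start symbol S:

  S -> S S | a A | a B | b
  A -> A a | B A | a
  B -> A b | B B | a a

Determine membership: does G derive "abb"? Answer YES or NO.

Convert to CNF:
  S -> S S | T0 A | T0 B | b
  A -> A T0 | B A | a
  B -> A T1 | B B | T0 T0
  T0 -> a
  T1 -> b

CYK fill:
  [0..0]={A,T0}  "a"  orig:{A}
  [1..1]={S,T1}  "b"  orig:{S}
  [2..2]={S,T1}  "b"  orig:{S}
  [0..1]={B}  "ab"
  [1..2]={S}  "bb"
  [0..2]=∅  "abb"

S ∉ T[0,2] ⇒ NO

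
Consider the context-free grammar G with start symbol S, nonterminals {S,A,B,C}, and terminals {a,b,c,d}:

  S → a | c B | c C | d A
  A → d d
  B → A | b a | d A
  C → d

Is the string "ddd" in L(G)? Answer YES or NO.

CNF form of G:
  S -> T0 A | T3 B | T3 C | a
  A -> T0 T0
  B -> T0 A | T0 T0 | T1 T2
  C -> d
  T0 -> d
  T1 -> b
  T2 -> a
  T3 -> c

CYK table (by increasing span):
  [0..0]={C,T0}  "d"  orig:{C}
  [1..1]={C,T0}  "d"  orig:{C}
  [2..2]={C,T0}  "d"  orig:{C}
  [0..1]={A,B}  "dd"
  [1..2]={A,B}  "dd"
  [0..2]={B,S}  "ddd"

S ∈ T[0,2] ⇒ YES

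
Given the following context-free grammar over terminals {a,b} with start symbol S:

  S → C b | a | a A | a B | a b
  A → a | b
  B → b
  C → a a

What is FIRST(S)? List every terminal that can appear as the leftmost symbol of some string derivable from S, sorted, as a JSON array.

Compute FIRST by fixpoint:
[1]
  A via A→a: +{a}
  A via A→b: +{b}
  B via B→b: +{b}
  C via C→a a: +{a}
  S via S→C b: +{a}
  FIRST[S]={a}  FIRST[A]={a,b}  FIRST[B]={b}  FIRST[C]={a}
[2] — fixpoint
  FIRST[S]={a}  FIRST[A]={a,b}  FIRST[B]={b}  FIRST[C]={a}

FIRST(S) = ["a"]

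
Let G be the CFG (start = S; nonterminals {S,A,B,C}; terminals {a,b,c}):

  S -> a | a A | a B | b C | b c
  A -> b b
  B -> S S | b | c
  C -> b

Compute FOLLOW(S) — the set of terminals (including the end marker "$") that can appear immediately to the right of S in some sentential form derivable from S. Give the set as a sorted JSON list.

Compute FIRST by fixpoint:
[1]
  A via A→b b: +{b}
  B via B→b: +{b}
  B via B→c: +{c}
  C via C→b: +{b}
  S via S→a: +{a}
  S via S→b C: +{b}
  S: {a,b}  A: {b}  B: {b,c}  C: {b}
[2]
  B via B→S S: +{a}
  S: {a,b}  A: {b}  B: {a,b,c}  C: {b}
[3] (stable)
  S: {a,b}  A: {b}  B: {a,b,c}  C: {b}

FOLLOW iteration:
seed FOLLOW(S) with $
pass 1:
  B→S S: FOLLOW(S) ⊇ FIRST(S) = {a,b}; new: +{a,b}
  S→a A: FOLLOW(A) ⊇ FOLLOW(S) ⊇ {$,a,b}; new: +{$,a,b}
  S→a B: FOLLOW(B) ⊇ FOLLOW(S) ⊇ {$,a,b}; new: +{$,a,b}
  S→b C: FOLLOW(C) ⊇ FOLLOW(S) ⊇ {$,a,b}; new: +{$,a,b}
  FOLLOW[S]={$,a,b}  FOLLOW[A]={$,a,b}  FOLLOW[B]={$,a,b}  FOLLOW[C]={$,a,b}
pass 2: — fixpoint
  FOLLOW[S]={$,a,b}  FOLLOW[A]={$,a,b}  FOLLOW[B]={$,a,b}  FOLLOW[C]={$,a,b}

FOLLOW(S) = ["$", "a", "b"]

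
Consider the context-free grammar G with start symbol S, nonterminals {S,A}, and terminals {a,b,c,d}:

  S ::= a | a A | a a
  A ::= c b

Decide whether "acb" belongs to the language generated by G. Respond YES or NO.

CNF form of G:
  S -> T2 A | T2 T2 | a
  A -> T0 T1
  T0 -> c
  T1 -> b
  T2 -> a

CYK fill:
  cell(0,0) a: {S,T2}  orig:{S}
  cell(1,1) c: {T0}  orig:{}
  cell(2,2) b: {T1}  orig:{}
  cell(0,1) ac: ∅
  cell(1,2) cb: {A}
  cell(0,2) acb: {S}

S ∈ T[0,2] ⇒ YES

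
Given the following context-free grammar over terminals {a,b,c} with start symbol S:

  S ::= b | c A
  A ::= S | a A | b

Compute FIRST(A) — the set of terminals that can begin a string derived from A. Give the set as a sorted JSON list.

FIRST iteration:
[1]
  A via A→a A: +{a}
  A via A→b: +{b}
  S via S→b: +{b}
  S via S→c A: +{c}
  FIRST(S)={b,c}  FIRST(A)={a,b}
[2]
  A via A→S: +{c}
  FIRST(S)={b,c}  FIRST(A)={a,b,c}
[3] done
  FIRST(S)={b,c}  FIRST(A)={a,b,c}

FIRST(A) = ["a", "b", "c"]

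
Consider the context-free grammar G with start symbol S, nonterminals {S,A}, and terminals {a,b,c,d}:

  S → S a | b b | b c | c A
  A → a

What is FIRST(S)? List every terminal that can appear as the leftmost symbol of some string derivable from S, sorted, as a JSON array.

Compute FIRST by fixpoint:
round 1:
  A via A→a: +{a}
  S via S→b b: +{b}
  S via S→c A: +{c}
  FIRST(S)={b,c}  FIRST(A)={a}
round 2: — fixpoint
  FIRST(S)={b,c}  FIRST(A)={a}

FIRST(S) = ["b", "c"]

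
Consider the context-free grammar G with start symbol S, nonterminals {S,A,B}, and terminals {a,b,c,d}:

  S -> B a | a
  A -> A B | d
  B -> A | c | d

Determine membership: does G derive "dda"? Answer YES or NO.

Convert to CNF:
  S -> B T0 | a
  A -> A B | d
  B -> A B | c | d
  T0 -> a

Fill CYK table bottom-up:
  T[0,0] 'd' = {A,B}
  T[1,1] 'd' = {A,B}
  T[2,2] 'a' = {S,T0}  orig:{S}
  T[0,1] 'dd' = {A,B}
  T[1,2] 'da' = {S}
  T[0,2] 'dda' = {S}

S ∈ T[0,2] ⇒ YES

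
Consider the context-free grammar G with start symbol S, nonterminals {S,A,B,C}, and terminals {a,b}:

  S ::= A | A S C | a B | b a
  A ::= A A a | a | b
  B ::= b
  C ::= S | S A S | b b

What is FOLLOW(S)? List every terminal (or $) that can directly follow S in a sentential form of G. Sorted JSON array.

FIRST sets, iterate to fixpoint:
pass 1:
  A via A→a: +{a}
  A via A→b: +{b}
  B via B→b: +{b}
  C via C→b b: +{b}
  S via S→A: +{a,b}
  FIRST(S)={a,b}  FIRST(A)={a,b}  FIRST(B)={b}  FIRST(C)={b}
pass 2:
  C via C→S: +{a}
  FIRST(S)={a,b}  FIRST(A)={a,b}  FIRST(B)={b}  FIRST(C)={a,b}
pass 3: (stable)
  FIRST(S)={a,b}  FIRST(A)={a,b}  FIRST(B)={b}  FIRST(C)={a,b}

Compute FOLLOW by fixpoint:
initialize: $ ∈ FOLLOW(S)
round 1:
  A→A A a: FOLLOW(A) ⊇ FIRST(A) = {a,b}; new: +{a,b}
  C→S A S: FOLLOW(S) ⊇ FIRST(A) = {a,b}; new: +{a,b}
  S→A: FOLLOW(A) ⊇ FOLLOW(S) ⊇ {$,a,b}; new: +{$}
  S→A S C: FOLLOW(C) ⊇ FOLLOW(S) ⊇ {$,a,b}; new: +{$,a,b}
  S→a B: FOLLOW(B) ⊇ FOLLOW(S) ⊇ {$,a,b}; new: +{$,a,b}
  FOLLOW(S)={$,a,b}  FOLLOW(A)={$,a,b}  FOLLOW(B)={$,a,b}  FOLLOW(C)={$,a,b}
round 2: — fixpoint
  FOLLOW(S)={$,a,b}  FOLLOW(A)={$,a,b}  FOLLOW(B)={$,a,b}  FOLLOW(C)={$,a,b}

FOLLOW(S) = ["$", "a", "b"]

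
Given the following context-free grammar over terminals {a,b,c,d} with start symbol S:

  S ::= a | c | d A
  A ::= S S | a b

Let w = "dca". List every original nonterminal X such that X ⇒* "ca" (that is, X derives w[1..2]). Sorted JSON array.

CNF form of G:
  S -> T2 A | a | c
  A -> S S | T0 T1
  T0 -> a
  T1 -> b
  T2 -> d

Fill CYK table bottom-up, restricted to cells inside w[1..2]:
  [1..1]={S}  "c"
  [2..2]={S,T0}  "a"  orig:{S}
  [1..2]={A}  "ca"

Original NTs in T[1,2] deriving "ca": ["A"]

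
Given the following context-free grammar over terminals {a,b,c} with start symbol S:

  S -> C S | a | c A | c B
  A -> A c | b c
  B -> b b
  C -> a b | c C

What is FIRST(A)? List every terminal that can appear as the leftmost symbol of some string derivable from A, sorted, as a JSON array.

FIRST iteration:
iter 1:
  A via A→b c: +{b}
  B via B→b b: +{b}
  C via C→a b: +{a}
  C via C→c C: +{c}
  S via S→C S: +{a,c}
  FIRST(S)={a,c}  FIRST(A)={b}  FIRST(B)={b}  FIRST(C)={a,c}
iter 2: (stable)
  FIRST(S)={a,c}  FIRST(A)={b}  FIRST(B)={b}  FIRST(C)={a,c}

FIRST(A) = ["b"]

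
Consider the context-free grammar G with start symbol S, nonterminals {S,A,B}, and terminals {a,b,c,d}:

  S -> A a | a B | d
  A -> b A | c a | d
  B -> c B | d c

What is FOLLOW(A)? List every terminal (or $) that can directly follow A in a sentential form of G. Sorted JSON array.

Compute FIRST by fixpoint:
[1]
  A via A→b A: +{b}
  A via A→c a: +{c}
  A via A→d: +{d}
  B via B→c B: +{c}
  B via B→d c: +{d}
  S via S→A a: +{b,c,d}
  S via S→a B: +{a}
  FIRST[S]={a,b,c,d}  FIRST[A]={b,c,d}  FIRST[B]={c,d}
[2] (stable)
  FIRST[S]={a,b,c,d}  FIRST[A]={b,c,d}  FIRST[B]={c,d}

FOLLOW sets:
initialize: $ ∈ FOLLOW(S)
iter 1:
  S→A a: FOLLOW(A) ⊇ FIRST(a) = {a}; new: +{a}
  S→a B: FOLLOW(B) ⊇ FOLLOW(S) ⊇ {$}; new: +{$}
  S: {$}  A: {a}  B: {$}
iter 2: (stable)
  S: {$}  A: {a}  B: {$}

FOLLOW(A) = ["a"]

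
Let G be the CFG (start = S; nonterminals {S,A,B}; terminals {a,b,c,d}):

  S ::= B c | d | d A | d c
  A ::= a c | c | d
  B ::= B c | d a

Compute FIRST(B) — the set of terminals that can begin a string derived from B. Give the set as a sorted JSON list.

FIRST iteration:
iter 1:
  A via A→a c: +{a}
  A via A→c: +{c}
  A via A→d: +{d}
  B via B→d a: +{d}
  S via S→B c: +{d}
  FIRST[S]={d}  FIRST[A]={a,c,d}  FIRST[B]={d}
iter 2: (stable)
  FIRST[S]={d}  FIRST[A]={a,c,d}  FIRST[B]={d}

FIRST(B) = ["d"]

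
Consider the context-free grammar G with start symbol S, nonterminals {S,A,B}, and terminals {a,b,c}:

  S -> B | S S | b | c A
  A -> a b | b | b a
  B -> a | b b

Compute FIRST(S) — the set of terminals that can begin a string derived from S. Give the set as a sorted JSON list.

FIRST sets, iterate to fixpoint:
[1]
  A via A→a b: +{a}
  A via A→b: +{b}
  B via B→a: +{a}
  B via B→b b: +{b}
  S via S→B: +{a,b}
  S via S→c A: +{c}
  S: {a,b,c}  A: {a,b}  B: {a,b}
[2] (stable)
  S: {a,b,c}  A: {a,b}  B: {a,b}

FIRST(S) = ["a", "b", "c"]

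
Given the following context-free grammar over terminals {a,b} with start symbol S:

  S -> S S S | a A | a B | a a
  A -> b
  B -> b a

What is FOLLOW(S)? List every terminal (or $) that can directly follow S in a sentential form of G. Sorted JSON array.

Compute FIRST by fixpoint:
round 1:
  A via A→b: +{b}
  B via B→b a: +{b}
  S via S→a A: +{a}
  S: {a}  A: {b}  B: {b}
round 2: (stable)
  S: {a}  A: {b}  B: {b}

Compute FOLLOW by fixpoint:
seed FOLLOW(S) with $
round 1:
  S→S S S: FOLLOW(S) ⊇ FIRST(S) = {a}; new: +{a}
  S→a A: FOLLOW(A) ⊇ FOLLOW(S) ⊇ {$,a}; new: +{$,a}
  S→a B: FOLLOW(B) ⊇ FOLLOW(S) ⊇ {$,a}; new: +{$,a}
  S: {$,a}  A: {$,a}  B: {$,a}
round 2: (no change)
  S: {$,a}  A: {$,a}  B: {$,a}

FOLLOW(S) = ["$", "a"]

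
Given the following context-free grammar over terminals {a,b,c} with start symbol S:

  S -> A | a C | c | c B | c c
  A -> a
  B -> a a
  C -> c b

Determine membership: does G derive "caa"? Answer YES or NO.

Convert to CNF:
  S -> T0 C | T1 B | T1 T1 | a | c
  A -> a
  B -> T0 T0
  C -> T1 T2
  T0 -> a
  T1 -> c
  T2 -> b

CYK table (by increasing span):
  cell(0,0) c: {S,T1}  orig:{S}
  cell(1,1) a: {A,S,T0}  orig:{A,S}
  cell(2,2) a: {A,S,T0}  orig:{A,S}
  cell(0,1) ca: ∅
  cell(1,2) aa: {B}
  cell(0,2) caa: {S}

S ∈ T[0,2] ⇒ YES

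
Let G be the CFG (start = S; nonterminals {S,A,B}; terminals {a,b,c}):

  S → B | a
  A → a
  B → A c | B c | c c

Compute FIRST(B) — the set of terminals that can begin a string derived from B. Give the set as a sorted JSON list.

FIRST sets, iterate to fixpoint:
[1]
  A via A→a: +{a}
  B via B→A c: +{a}
  B via B→c c: +{c}
  S via S→B: +{a,c}
  FIRST[S]={a,c}  FIRST[A]={a}  FIRST[B]={a,c}
[2] — fixpoint
  FIRST[S]={a,c}  FIRST[A]={a}  FIRST[B]={a,c}

FIRST(B) = ["a", "c"]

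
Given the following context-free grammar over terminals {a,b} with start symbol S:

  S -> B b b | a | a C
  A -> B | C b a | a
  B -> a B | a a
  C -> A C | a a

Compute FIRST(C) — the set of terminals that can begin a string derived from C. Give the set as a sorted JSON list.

FIRST iteration:
iter 1:
  A via A→a: +{a}
  B via B→a B: +{a}
  C via C→A C: +{a}
  S via S→B b b: +{a}
  FIRST[S]={a}  FIRST[A]={a}  FIRST[B]={a}  FIRST[C]={a}
iter 2: (stable)
  FIRST[S]={a}  FIRST[A]={a}  FIRST[B]={a}  FIRST[C]={a}

FIRST(C) = ["a"]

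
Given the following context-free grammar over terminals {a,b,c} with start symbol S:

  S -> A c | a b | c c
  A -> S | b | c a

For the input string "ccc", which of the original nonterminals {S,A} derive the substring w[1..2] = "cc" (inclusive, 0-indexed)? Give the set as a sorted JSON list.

Convert to CNF:
  S -> A T0 | T0 T0 | T1 T2
  A -> A T0 | T0 T0 | T0 T1 | T1 T2 | b
  T0 -> c
  T1 -> a
  T2 -> b

CYK table (by increasing span), restricted to cells inside w[1..2]:
  T[1,1] 'c' = {T0}  orig:{}
  T[2,2] 'c' = {T0}  orig:{}
  T[1,2] 'cc' = {A,S}

Original NTs in T[1,2] deriving "cc": ["A", "S"]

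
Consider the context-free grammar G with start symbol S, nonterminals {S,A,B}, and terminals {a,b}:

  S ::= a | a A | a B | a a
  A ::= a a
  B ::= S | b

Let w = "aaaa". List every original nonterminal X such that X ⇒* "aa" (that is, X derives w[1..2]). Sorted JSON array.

Convert to CNF:
  S -> T0 A | T0 B | T0 T0 | a
  A -> T0 T0
  B -> T0 A | T0 B | T0 T0 | a | b
  T0 -> a

CYK table (by increasing span) — only the sub-triangle for w[1..2]:
  T[1,1] 'a' = {B,S,T0}  orig:{B,S}
  T[2,2] 'a' = {B,S,T0}  orig:{B,S}
  T[1,2] 'aa' = {A,B,S}

Original NTs in T[1,2] deriving "aa": ["A", "B", "S"]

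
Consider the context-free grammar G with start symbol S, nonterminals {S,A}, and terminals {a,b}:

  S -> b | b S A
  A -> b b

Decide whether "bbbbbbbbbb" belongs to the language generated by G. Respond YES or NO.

CNF form of G:
  S -> T0 X1 | b
  A -> T0 T0
  T0 -> b
  X1 -> S A

CYK fill:
  T[0,0] 'b' = {S,T0}  orig:{S}
  T[1,1] 'b' = {S,T0}  orig:{S}
  T[2,2] 'b' = {S,T0}  orig:{S}
  T[3,3] 'b' = {S,T0}  orig:{S}
  T[4,4] 'b' = {S,T0}  orig:{S}
  T[5,5] 'b' = {S,T0}  orig:{S}
  T[6,6] 'b' = {S,T0}  orig:{S}
  T[7,7] 'b' = {S,T0}  orig:{S}
  T[8,8] 'b' = {S,T0}  orig:{S}
  T[9,9] 'b' = {S,T0}  orig:{S}
  T[0,1] 'bb' = {A}
  T[1,2] 'bb' = {A}
  T[2,3] 'bb' = {A}
  T[3,4] 'bb' = {A}
  T[4,5] 'bb' = {A}
  T[5,6] 'bb' = {A}
  T[6,7] 'bb' = {A}
  T[7,8] 'bb' = {A}
  T[8,9] 'bb' = {A}
  T[0,2] 'bbb' = {X1}  orig:{}
  T[1,3] 'bbb' = {X1}  orig:{}
  T[2,4] 'bbb' = {X1}  orig:{}
  T[3,5] 'bbb' = {X1}  orig:{}
  T[4,6] 'bbb' = {X1}  orig:{}
  T[5,7] 'bbb' = {X1}  orig:{}
  T[6,8] 'bbb' = {X1}  orig:{}
  T[7,9] 'bbb' = {X1}  orig:{}
  T[0,3] 'bbbb' = {S}
  T[1,4] 'bbbb' = {S}
  T[2,5] 'bbbb' = {S}
  T[3,6] 'bbbb' = {S}
  T[4,7] 'bbbb' = {S}
  T[5,8] 'bbbb' = {S}
  T[6,9] 'bbbb' = {S}
  T[0,4] 'bbbbb' = ∅
  T[1,5] 'bbbbb' = ∅
  T[2,6] 'bbbbb' = ∅
  T[3,7] 'bbbbb' = ∅
  T[4,8] 'bbbbb' = ∅
  T[5,9] 'bbbbb' = ∅
  T[0,5] 'bbbbbb' = {X1}  orig:{}
  T[1,6] 'bbbbbb' = {X1}  orig:{}
  T[2,7] 'bbbbbb' = {X1}  orig:{}
  T[3,8] 'bbbbbb' = {X1}  orig:{}
  T[4,9] 'bbbbbb' = {X1}  orig:{}
  T[0,6] 'bbbbbbb' = {S}
  T[1,7] 'bbbbbbb' = {S}
  T[2,8] 'bbbbbbb' = {S}
  T[3,9] 'bbbbbbb' = {S}
  T[0,7] 'bbbbbbbb' = ∅
  T[1,8] 'bbbbbbbb' = ∅
  T[2,9] 'bbbbbbbb' = ∅
  T[0,8] 'bbbbbbbbb' = {X1}  orig:{}
  T[1,9] 'bbbbbbbbb' = {X1}  orig:{}
  T[0,9] 'bbbbbbbbbb' = {S}

S ∈ T[0,9] ⇒ YES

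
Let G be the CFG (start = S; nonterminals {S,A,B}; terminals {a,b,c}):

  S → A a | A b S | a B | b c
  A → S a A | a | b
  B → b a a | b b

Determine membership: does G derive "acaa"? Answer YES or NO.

CNF form of G:
  S -> A T0 | A X5 | T0 B | T1 T2
  A -> S X3 | a | b
  B -> T1 T1 | T1 X4
  T0 -> a
  T1 -> b
  T2 -> c
  X3 -> T0 A
  X4 -> T0 T0
  X5 -> T1 S

CYK fill:
  [0..0]={A,T0}  "a"  orig:{A}
  [1..1]={T2}  "c"  orig:{}
  [2..2]={A,T0}  "a"  orig:{A}
  [3..3]={A,T0}  "a"  orig:{A}
  [0..1]=∅  "ac"
  [1..2]=∅  "ca"
  [2..3]={S,X3,X4}  "aa"  orig:{S}
  [0..2]=∅  "aca"
  [1..3]=∅  "caa"
  [0..3]=∅  "acaa"

S ∉ T[0,3] ⇒ NO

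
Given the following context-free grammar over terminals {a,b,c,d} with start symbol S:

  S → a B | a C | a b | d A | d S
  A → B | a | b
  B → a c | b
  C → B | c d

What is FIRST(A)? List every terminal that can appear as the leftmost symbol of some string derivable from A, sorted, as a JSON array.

FIRST sets, iterate to fixpoint:
round 1:
  A via A→a: +{a}
  A via A→b: +{b}
  B via B→a c: +{a}
  B via B→b: +{b}
  C via C→B: +{a,b}
  C via C→c d: +{c}
  S via S→a B: +{a}
  S via S→d A: +{d}
  S: {a,d}  A: {a,b}  B: {a,b}  C: {a,b,c}
round 2: (stable)
  S: {a,d}  A: {a,b}  B: {a,b}  C: {a,b,c}

FIRST(A) = ["a", "b"]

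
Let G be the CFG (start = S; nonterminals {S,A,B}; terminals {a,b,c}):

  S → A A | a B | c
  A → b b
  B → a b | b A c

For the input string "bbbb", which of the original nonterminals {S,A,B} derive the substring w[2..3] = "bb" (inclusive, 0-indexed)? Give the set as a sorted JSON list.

Convert to CNF:
  S -> A A | T1 B | c
  A -> T0 T0
  B -> T0 X3 | T1 T0
  T0 -> b
  T1 -> a
  T2 -> c
  X3 -> A T2

Fill CYK table bottom-up, restricted to cells inside w[2..3]:
  T[2,2] 'b' = {T0}  orig:{}
  T[3,3] 'b' = {T0}  orig:{}
  T[2,3] 'bb' = {A}

Original NTs in T[2,3] deriving "bb": ["A"]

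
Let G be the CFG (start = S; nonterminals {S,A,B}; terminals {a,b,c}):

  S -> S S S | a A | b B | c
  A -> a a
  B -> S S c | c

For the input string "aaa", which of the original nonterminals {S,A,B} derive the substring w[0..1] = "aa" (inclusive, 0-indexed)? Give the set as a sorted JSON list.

CNF form of G:
  S -> S X4 | T0 A | T2 B | c
  A -> T0 T0
  B -> S X3 | c
  T0 -> a
  T1 -> c
  T2 -> b
  X3 -> S T1
  X4 -> S S

CYK table (by increasing span) (cells [i..j] with 0 ≤ i ≤ j ≤ 1 only):
  T[0,0] 'a' = {T0}  orig:{}
  T[1,1] 'a' = {T0}  orig:{}
  T[0,1] 'aa' = {A}

Original NTs in T[0,1] deriving "aa": ["A"]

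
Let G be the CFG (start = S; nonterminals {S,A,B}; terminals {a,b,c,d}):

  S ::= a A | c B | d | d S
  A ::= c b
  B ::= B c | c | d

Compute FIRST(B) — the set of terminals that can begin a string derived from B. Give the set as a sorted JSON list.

FIRST sets, iterate to fixpoint:
round 1:
  A via A→c b: +{c}
  B via B→c: +{c}
  B via B→d: +{d}
  S via S→a A: +{a}
  S via S→c B: +{c}
  S via S→d: +{d}
  FIRST(S)={a,c,d}  FIRST(A)={c}  FIRST(B)={c,d}
round 2: done
  FIRST(S)={a,c,d}  FIRST(A)={c}  FIRST(B)={c,d}

FIRST(B) = ["c", "d"]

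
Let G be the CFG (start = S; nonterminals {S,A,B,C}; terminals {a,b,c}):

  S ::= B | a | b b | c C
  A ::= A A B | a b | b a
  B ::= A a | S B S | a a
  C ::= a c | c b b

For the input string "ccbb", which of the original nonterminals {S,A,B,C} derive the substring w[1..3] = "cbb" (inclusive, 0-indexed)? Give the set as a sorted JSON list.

CNF form of G:
  S -> A T0 | S X6 | T0 T0 | T1 T1 | T2 C | a
  A -> A X3 | T0 T1 | T1 T0
  B -> A T0 | S X4 | T0 T0
  C -> T0 T2 | T2 X5
  T0 -> a
  T1 -> b
  T2 -> c
  X3 -> A B
  X4 -> B S
  X5 -> T1 T1
  X6 -> B S

Fill CYK table bottom-up, restricted to cells inside w[1..3]:
  cell(1,1) c: {T2}  orig:{}
  cell(2,2) b: {T1}  orig:{}
  cell(3,3) b: {T1}  orig:{}
  cell(1,2) cb: ∅
  cell(2,3) bb: {S,X5}  orig:{S}
  cell(1,3) cbb: {C}

Original NTs in T[1,3] deriving "cbb": ["C"]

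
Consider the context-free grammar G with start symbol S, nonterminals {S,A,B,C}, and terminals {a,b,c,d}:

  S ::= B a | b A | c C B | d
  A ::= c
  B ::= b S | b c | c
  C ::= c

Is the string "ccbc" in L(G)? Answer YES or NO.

CNF form of G:
  S -> B T2 | T0 A | T1 X3 | d
  A -> c
  B -> T0 S | T0 T1 | c
  C -> c
  T0 -> b
  T1 -> c
  T2 -> a
  X3 -> C B

CYK table (by increasing span):
  T[0,0] 'c' = {A,B,C,T1}  orig:{A,B,C}
  T[1,1] 'c' = {A,B,C,T1}  orig:{A,B,C}
  T[2,2] 'b' = {T0}  orig:{}
  T[3,3] 'c' = {A,B,C,T1}  orig:{A,B,C}
  T[0,1] 'cc' = {X3}  orig:{}
  T[1,2] 'cb' = ∅
  T[2,3] 'bc' = {B,S}
  T[0,2] 'ccb' = ∅
  T[1,3] 'cbc' = {X3}  orig:{}
  T[0,3] 'ccbc' = {S}

S ∈ T[0,3] ⇒ YES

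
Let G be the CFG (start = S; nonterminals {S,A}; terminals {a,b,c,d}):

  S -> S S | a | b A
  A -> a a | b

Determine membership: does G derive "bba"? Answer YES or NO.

CNF form of G:
  S -> S S | T1 A | a
  A -> T0 T0 | b
  T0 -> a
  T1 -> b

Fill CYK table bottom-up:
  T[0,0] 'b' = {A,T1}  orig:{A}
  T[1,1] 'b' = {A,T1}  orig:{A}
  T[2,2] 'a' = {S,T0}  orig:{S}
  T[0,1] 'bb' = {S}
  T[1,2] 'ba' = ∅
  T[0,2] 'bba' = {S}

S ∈ T[0,2] ⇒ YES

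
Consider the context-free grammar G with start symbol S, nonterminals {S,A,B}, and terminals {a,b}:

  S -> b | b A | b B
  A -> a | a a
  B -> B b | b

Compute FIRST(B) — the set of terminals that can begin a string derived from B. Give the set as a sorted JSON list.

FIRST iteration:
[1]
  A via A→a: +{a}
  B via B→b: +{b}
  S via S→b: +{b}
  FIRST(S)={b}  FIRST(A)={a}  FIRST(B)={b}
[2] (no change)
  FIRST(S)={b}  FIRST(A)={a}  FIRST(B)={b}

FIRST(B) = ["b"]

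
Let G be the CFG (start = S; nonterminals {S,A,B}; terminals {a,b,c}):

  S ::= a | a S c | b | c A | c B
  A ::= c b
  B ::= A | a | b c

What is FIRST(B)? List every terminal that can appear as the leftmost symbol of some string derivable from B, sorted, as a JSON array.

FIRST sets, iterate to fixpoint:
iter 1:
  A via A→c b: +{c}
  B via B→A: +{c}
  B via B→a: +{a}
  B via B→b c: +{b}
  S via S→a: +{a}
  S via S→b: +{b}
  S via S→c A: +{c}
  FIRST[S]={a,b,c}  FIRST[A]={c}  FIRST[B]={a,b,c}
iter 2: — fixpoint
  FIRST[S]={a,b,c}  FIRST[A]={c}  FIRST[B]={a,b,c}

FIRST(B) = ["a", "b", "c"]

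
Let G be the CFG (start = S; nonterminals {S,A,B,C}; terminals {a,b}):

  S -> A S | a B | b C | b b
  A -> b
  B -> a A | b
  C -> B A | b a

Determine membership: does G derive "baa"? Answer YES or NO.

Convert to CNF:
  S -> A S | T0 B | T1 C | T1 T1
  A -> b
  B -> T0 A | b
  C -> B A | T1 T0
  T0 -> a
  T1 -> b

CYK fill:
  cell(0,0) b: {A,B,T1}  orig:{A,B}
  cell(1,1) a: {T0}  orig:{}
  cell(2,2) a: {T0}  orig:{}
  cell(0,1) ba: {C}
  cell(1,2) aa: ∅
  cell(0,2) baa: ∅

S ∉ T[0,2] ⇒ NO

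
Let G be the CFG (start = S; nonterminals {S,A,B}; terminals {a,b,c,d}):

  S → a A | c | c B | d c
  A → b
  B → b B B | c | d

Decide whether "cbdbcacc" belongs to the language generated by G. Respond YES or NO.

CNF form of G:
  S -> T1 A | T2 B | T3 T2 | c
  A -> b
  B -> T0 X4 | c | d
  T0 -> b
  T1 -> a
  T2 -> c
  T3 -> d
  X4 -> B B

CYK table (by increasing span):
  cell(0,0) c: {B,S,T2}  orig:{B,S}
  cell(1,1) b: {A,T0}  orig:{A}
  cell(2,2) d: {B,T3}  orig:{B}
  cell(3,3) b: {A,T0}  orig:{A}
  cell(4,4) c: {B,S,T2}  orig:{B,S}
  cell(5,5) a: {T1}  orig:{}
  cell(6,6) c: {B,S,T2}  orig:{B,S}
  cell(7,7) c: {B,S,T2}  orig:{B,S}
  cell(0,1) cb: ∅
  cell(1,2) bd: ∅
  cell(2,3) db: ∅
  cell(3,4) bc: ∅
  cell(4,5) ca: ∅
  cell(5,6) ac: ∅
  cell(6,7) cc: {S,X4}  orig:{S}
  cell(0,2) cbd: ∅
  cell(1,3) bdb: ∅
  cell(2,4) dbc: ∅
  cell(3,5) bca: ∅
  cell(4,6) cac: ∅
  cell(5,7) acc: ∅
  cell(0,3) cbdb: ∅
  cell(1,4) bdbc: ∅
  cell(2,5) dbca: ∅
  cell(3,6) bcac: ∅
  cell(4,7) cacc: ∅
  cell(0,4) cbdbc: ∅
  cell(1,5) bdbca: ∅
  cell(2,6) dbcac: ∅
  cell(3,7) bcacc: ∅
  cell(0,5) cbdbca: ∅
  cell(1,6) bdbcac: ∅
  cell(2,7) dbcacc: ∅
  cell(0,6) cbdbcac: ∅
  cell(1,7) bdbcacc: ∅
  cell(0,7) cbdbcacc: ∅

S ∉ T[0,7] ⇒ NO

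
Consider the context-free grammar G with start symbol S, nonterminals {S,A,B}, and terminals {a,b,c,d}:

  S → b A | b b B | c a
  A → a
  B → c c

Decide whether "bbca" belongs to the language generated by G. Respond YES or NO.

CNF form of G:
  S -> T0 T2 | T1 A | T1 X3
  A -> a
  B -> T0 T0
  T0 -> c
  T1 -> b
  T2 -> a
  X3 -> T1 B

Fill CYK table bottom-up:
  [0..0]={T1}  "b"  orig:{}
  [1..1]={T1}  "b"  orig:{}
  [2..2]={T0}  "c"  orig:{}
  [3..3]={A,T2}  "a"  orig:{A}
  [0..1]=∅  "bb"
  [1..2]=∅  "bc"
  [2..3]={S}  "ca"
  [0..2]=∅  "bbc"
  [1..3]=∅  "bca"
  [0..3]=∅  "bbca"

S ∉ T[0,3] ⇒ NO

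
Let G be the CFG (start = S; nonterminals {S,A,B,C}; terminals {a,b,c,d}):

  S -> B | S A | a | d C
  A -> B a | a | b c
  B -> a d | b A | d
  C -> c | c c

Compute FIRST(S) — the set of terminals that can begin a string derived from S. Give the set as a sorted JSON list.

FIRST iteration:
pass 1:
  A via A→a: +{a}
  A via A→b c: +{b}
  B via B→a d: +{a}
  B via B→b A: +{b}
  B via B→d: +{d}
  C via C→c: +{c}
  S via S→B: +{a,b,d}
  FIRST(S)={a,b,d}  FIRST(A)={a,b}  FIRST(B)={a,b,d}  FIRST(C)={c}
pass 2:
  A via A→B a: +{d}
  FIRST(S)={a,b,d}  FIRST(A)={a,b,d}  FIRST(B)={a,b,d}  FIRST(C)={c}
pass 3: (no change)
  FIRST(S)={a,b,d}  FIRST(A)={a,b,d}  FIRST(B)={a,b,d}  FIRST(C)={c}

FIRST(S) = ["a", "b", "d"]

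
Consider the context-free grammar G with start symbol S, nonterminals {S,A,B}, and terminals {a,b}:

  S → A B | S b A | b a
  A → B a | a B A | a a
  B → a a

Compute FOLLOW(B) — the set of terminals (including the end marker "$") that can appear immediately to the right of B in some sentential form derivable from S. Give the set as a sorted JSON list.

FIRST iteration:
iter 1:
  A via A→a B A: +{a}
  B via B→a a: +{a}
  S via S→A B: +{a}
  S via S→b a: +{b}
  FIRST(S)={a,b}  FIRST(A)={a}  FIRST(B)={a}
iter 2: (no change)
  FIRST(S)={a,b}  FIRST(A)={a}  FIRST(B)={a}

Compute FOLLOW by fixpoint:
initialize: $ ∈ FOLLOW(S)
round 1:
  A→B a: FOLLOW(B) ⊇ FIRST(a) = {a}; new: +{a}
  S→A B: FOLLOW(A) ⊇ FIRST(B) = {a}; new: +{a}
  S→A B: FOLLOW(B) ⊇ FOLLOW(S) ⊇ {$}; new: +{$}
  S→S b A: FOLLOW(S) ⊇ FIRST(b) = {b}; new: +{b}
  S→S b A: FOLLOW(A) ⊇ FOLLOW(S) ⊇ {$,b}; new: +{$,b}
  S: {$,b}  A: {$,a,b}  B: {$,a}
round 2:
  S→A B: FOLLOW(B) ⊇ FOLLOW(S) ⊇ {$,b}; new: +{b}
  S: {$,b}  A: {$,a,b}  B: {$,a,b}
round 3: (no change)
  S: {$,b}  A: {$,a,b}  B: {$,a,b}

FOLLOW(B) = ["$", "a", "b"]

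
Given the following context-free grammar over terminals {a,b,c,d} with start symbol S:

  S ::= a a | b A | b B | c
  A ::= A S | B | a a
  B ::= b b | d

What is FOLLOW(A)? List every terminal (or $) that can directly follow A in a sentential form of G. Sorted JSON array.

FIRST sets, iterate to fixpoint:
iter 1:
  A via A→a a: +{a}
  B via B→b b: +{b}
  B via B→d: +{d}
  S via S→a a: +{a}
  S via S→b A: +{b}
  S via S→c: +{c}
  FIRST[S]={a,b,c}  FIRST[A]={a}  FIRST[B]={b,d}
iter 2:
  A via A→B: +{b,d}
  FIRST[S]={a,b,c}  FIRST[A]={a,b,d}  FIRST[B]={b,d}
iter 3: (stable)
  FIRST[S]={a,b,c}  FIRST[A]={a,b,d}  FIRST[B]={b,d}

FOLLOW iteration:
FOLLOW(S) := {$}
[1]
  A→A S: FOLLOW(A) ⊇ FIRST(S) = {a,b,c}; new: +{a,b,c}
  A→A S: FOLLOW(S) ⊇ FOLLOW(A) ⊇ {a,b,c}; new: +{a,b,c}
  A→B: FOLLOW(B) ⊇ FOLLOW(A) ⊇ {a,b,c}; new: +{a,b,c}
  S→b A: FOLLOW(A) ⊇ FOLLOW(S) ⊇ {$,a,b,c}; new: +{$}
  S→b B: FOLLOW(B) ⊇ FOLLOW(S) ⊇ {$,a,b,c}; new: +{$}
  S: {$,a,b,c}  A: {$,a,b,c}  B: {$,a,b,c}
[2] (no change)
  S: {$,a,b,c}  A: {$,a,b,c}  B: {$,a,b,c}

FOLLOW(A) = ["$", "a", "b", "c"]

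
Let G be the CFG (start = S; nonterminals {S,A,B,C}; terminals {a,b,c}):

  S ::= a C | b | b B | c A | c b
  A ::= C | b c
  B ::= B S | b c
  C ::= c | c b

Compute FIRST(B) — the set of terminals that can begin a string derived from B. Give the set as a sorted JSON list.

FIRST sets, iterate to fixpoint:
pass 1:
  A via A→b c: +{b}
  B via B→b c: +{b}
  C via C→c: +{c}
  S via S→a C: +{a}
  S via S→b: +{b}
  S via S→c A: +{c}
  FIRST(S)={a,b,c}  FIRST(A)={b}  FIRST(B)={b}  FIRST(C)={c}
pass 2:
  A via A→C: +{c}
  FIRST(S)={a,b,c}  FIRST(A)={b,c}  FIRST(B)={b}  FIRST(C)={c}
pass 3: (no change)
  FIRST(S)={a,b,c}  FIRST(A)={b,c}  FIRST(B)={b}  FIRST(C)={c}

FIRST(B) = ["b"]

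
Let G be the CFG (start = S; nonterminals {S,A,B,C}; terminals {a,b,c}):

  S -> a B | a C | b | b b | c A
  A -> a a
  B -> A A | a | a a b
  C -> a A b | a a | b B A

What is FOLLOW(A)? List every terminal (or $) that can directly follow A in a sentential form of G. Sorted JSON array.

FIRST iteration:
iter 1:
  A via A→a a: +{a}
  B via B→A A: +{a}
  C via C→a A b: +{a}
  C via C→b B A: +{b}
  S via S→a B: +{a}
  S via S→b: +{b}
  S via S→c A: +{c}
  S: {a,b,c}  A: {a}  B: {a}  C: {a,b}
iter 2: done
  S: {a,b,c}  A: {a}  B: {a}  C: {a,b}

Compute FOLLOW by fixpoint:
seed FOLLOW(S) with $
pass 1:
  B→A A: FOLLOW(A) ⊇ FIRST(A) = {a}; new: +{a}
  C→a A b: FOLLOW(A) ⊇ FIRST(b) = {b}; new: +{b}
  C→b B A: FOLLOW(B) ⊇ FIRST(A) = {a}; new: +{a}
  S→a B: FOLLOW(B) ⊇ FOLLOW(S) ⊇ {$}; new: +{$}
  S→a C: FOLLOW(C) ⊇ FOLLOW(S) ⊇ {$}; new: +{$}
  S→c A: FOLLOW(A) ⊇ FOLLOW(S) ⊇ {$}; new: +{$}
  FOLLOW[S]={$}  FOLLOW[A]={$,a,b}  FOLLOW[B]={$,a}  FOLLOW[C]={$}
pass 2: — fixpoint
  FOLLOW[S]={$}  FOLLOW[A]={$,a,b}  FOLLOW[B]={$,a}  FOLLOW[C]={$}

FOLLOW(A) = ["$", "a", "b"]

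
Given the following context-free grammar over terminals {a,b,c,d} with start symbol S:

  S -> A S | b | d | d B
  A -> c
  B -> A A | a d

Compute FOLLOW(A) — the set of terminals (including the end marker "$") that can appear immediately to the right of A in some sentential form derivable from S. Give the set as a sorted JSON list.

FIRST sets, iterate to fixpoint:
round 1:
  A via A→c: +{c}
  B via B→A A: +{c}
  B via B→a d: +{a}
  S via S→A S: +{c}
  S via S→b: +{b}
  S via S→d: +{d}
  FIRST[S]={b,c,d}  FIRST[A]={c}  FIRST[B]={a,c}
round 2: — fixpoint
  FIRST[S]={b,c,d}  FIRST[A]={c}  FIRST[B]={a,c}

FOLLOW sets:
seed FOLLOW(S) with $
pass 1:
  B→A A: FOLLOW(A) ⊇ FIRST(A) = {c}; new: +{c}
  S→A S: FOLLOW(A) ⊇ FIRST(S) = {b,c,d}; new: +{b,d}
  S→d B: FOLLOW(B) ⊇ FOLLOW(S) ⊇ {$}; new: +{$}
  FOLLOW(S)={$}  FOLLOW(A)={b,c,d}  FOLLOW(B)={$}
pass 2:
  B→A A: FOLLOW(A) ⊇ FOLLOW(B) ⊇ {$}; new: +{$}
  FOLLOW(S)={$}  FOLLOW(A)={$,b,c,d}  FOLLOW(B)={$}
pass 3: — fixpoint
  FOLLOW(S)={$}  FOLLOW(A)={$,b,c,d}  FOLLOW(B)={$}

FOLLOW(A) = ["$", "b", "c", "d"]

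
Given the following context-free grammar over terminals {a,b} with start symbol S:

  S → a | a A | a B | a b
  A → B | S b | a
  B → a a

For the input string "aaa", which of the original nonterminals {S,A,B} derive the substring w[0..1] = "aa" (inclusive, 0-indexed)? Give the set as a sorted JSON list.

CNF form of G:
  S -> T1 A | T1 B | T1 T0 | a
  A -> S T0 | T1 T1 | a
  B -> T1 T1
  T0 -> b
  T1 -> a

CYK fill (cells [i..j] with 0 ≤ i ≤ j ≤ 1 only):
  cell(0,0) a: {A,S,T1}  orig:{A,S}
  cell(1,1) a: {A,S,T1}  orig:{A,S}
  cell(0,1) aa: {A,B,S}

Original NTs in T[0,1] deriving "aa": ["A", "B", "S"]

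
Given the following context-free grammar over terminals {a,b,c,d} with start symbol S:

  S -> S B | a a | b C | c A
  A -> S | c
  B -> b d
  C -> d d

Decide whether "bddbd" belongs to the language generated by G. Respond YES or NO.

Convert to CNF:
  S -> S B | T0 T0 | T1 C | T2 A
  A -> S B | T0 T0 | T1 C | T2 A | c
  B -> T1 T3
  C -> T3 T3
  T0 -> a
  T1 -> b
  T2 -> c
  T3 -> d

Fill CYK table bottom-up:
  cell(0,0) b: {T1}  orig:{}
  cell(1,1) d: {T3}  orig:{}
  cell(2,2) d: {T3}  orig:{}
  cell(3,3) b: {T1}  orig:{}
  cell(4,4) d: {T3}  orig:{}
  cell(0,1) bd: {B}
  cell(1,2) dd: {C}
  cell(2,3) db: ∅
  cell(3,4) bd: {B}
  cell(0,2) bdd: {A,S}
  cell(1,3) ddb: ∅
  cell(2,4) dbd: ∅
  cell(0,3) bddb: ∅
  cell(1,4) ddbd: ∅
  cell(0,4) bddbd: {A,S}

S ∈ T[0,4] ⇒ YES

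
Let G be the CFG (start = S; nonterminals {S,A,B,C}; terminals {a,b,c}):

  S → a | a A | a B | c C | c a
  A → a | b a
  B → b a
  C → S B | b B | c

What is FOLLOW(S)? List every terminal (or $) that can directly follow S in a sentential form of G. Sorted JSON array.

Compute FIRST by fixpoint:
pass 1:
  A via A→a: +{a}
  A via A→b a: +{b}
  B via B→b a: +{b}
  C via C→b B: +{b}
  C via C→c: +{c}
  S via S→a: +{a}
  S via S→c C: +{c}
  S: {a,c}  A: {a,b}  B: {b}  C: {b,c}
pass 2:
  C via C→S B: +{a}
  S: {a,c}  A: {a,b}  B: {b}  C: {a,b,c}
pass 3: (no change)
  S: {a,c}  A: {a,b}  B: {b}  C: {a,b,c}

FOLLOW iteration:
initialize: $ ∈ FOLLOW(S)
round 1:
  C→S B: FOLLOW(S) ⊇ FIRST(B) = {b}; new: +{b}
  S→a A: FOLLOW(A) ⊇ FOLLOW(S) ⊇ {$,b}; new: +{$,b}
  S→a B: FOLLOW(B) ⊇ FOLLOW(S) ⊇ {$,b}; new: +{$,b}
  S→c C: FOLLOW(C) ⊇ FOLLOW(S) ⊇ {$,b}; new: +{$,b}
  S: {$,b}  A: {$,b}  B: {$,b}  C: {$,b}
round 2: done
  S: {$,b}  A: {$,b}  B: {$,b}  C: {$,b}

FOLLOW(S) = ["$", "b"]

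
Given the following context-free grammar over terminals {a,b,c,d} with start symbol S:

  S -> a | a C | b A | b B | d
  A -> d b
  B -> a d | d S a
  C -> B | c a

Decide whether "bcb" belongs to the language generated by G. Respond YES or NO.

Convert to CNF:
  S -> T1 A | T1 B | T2 C | a | d
  A -> T0 T1
  B -> T0 X4 | T2 T0
  C -> T0 X5 | T2 T0 | T3 T2
  T0 -> d
  T1 -> b
  T2 -> a
  T3 -> c
  X4 -> S T2
  X5 -> S T2

CYK fill:
  [0..0]={T1}  "b"  orig:{}
  [1..1]={T3}  "c"  orig:{}
  [2..2]={T1}  "b"  orig:{}
  [0..1]=∅  "bc"
  [1..2]=∅  "cb"
  [0..2]=∅  "bcb"

S ∉ T[0,2] ⇒ NO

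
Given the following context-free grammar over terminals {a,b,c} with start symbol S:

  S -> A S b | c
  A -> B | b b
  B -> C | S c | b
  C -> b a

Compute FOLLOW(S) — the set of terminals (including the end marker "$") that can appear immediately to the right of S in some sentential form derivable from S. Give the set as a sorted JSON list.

Compute FIRST by fixpoint:
[1]
  A via A→b b: +{b}
  B via B→b: +{b}
  C via C→b a: +{b}
  S via S→A S b: +{b}
  S via S→c: +{c}
  S: {b,c}  A: {b}  B: {b}  C: {b}
[2]
  B via B→S c: +{c}
  S: {b,c}  A: {b}  B: {b,c}  C: {b}
[3]
  A via A→B: +{c}
  S: {b,c}  A: {b,c}  B: {b,c}  C: {b}
[4] done
  S: {b,c}  A: {b,c}  B: {b,c}  C: {b}

Compute FOLLOW by fixpoint:
seed FOLLOW(S) with $
pass 1:
  B→S c: FOLLOW(S) ⊇ FIRST(c) = {c}; new: +{c}
  S→A S b: FOLLOW(A) ⊇ FIRST(S) = {b,c}; new: +{b,c}
  S→A S b: FOLLOW(S) ⊇ FIRST(b) = {b}; new: +{b}
  FOLLOW[S]={$,b,c}  FOLLOW[A]={b,c}  FOLLOW[B]={}  FOLLOW[C]={}
pass 2:
  A→B: FOLLOW(B) ⊇ FOLLOW(A) ⊇ {b,c}; new: +{b,c}
  B→C: FOLLOW(C) ⊇ FOLLOW(B) ⊇ {b,c}; new: +{b,c}
  FOLLOW[S]={$,b,c}  FOLLOW[A]={b,c}  FOLLOW[B]={b,c}  FOLLOW[C]={b,c}
pass 3: (no change)
  FOLLOW[S]={$,b,c}  FOLLOW[A]={b,c}  FOLLOW[B]={b,c}  FOLLOW[C]={b,c}

FOLLOW(S) = ["$", "b", "c"]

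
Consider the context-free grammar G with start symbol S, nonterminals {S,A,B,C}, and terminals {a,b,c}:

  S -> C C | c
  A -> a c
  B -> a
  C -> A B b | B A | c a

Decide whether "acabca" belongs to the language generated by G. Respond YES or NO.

Convert to CNF:
  S -> C C | c
  A -> T0 T1
  B -> a
  C -> A X3 | B A | T1 T0
  T0 -> a
  T1 -> c
  T2 -> b
  X3 -> B T2

CYK table (by increasing span):
  cell(0,0) a: {B,T0}  orig:{B}
  cell(1,1) c: {S,T1}  orig:{S}
  cell(2,2) a: {B,T0}  orig:{B}
  cell(3,3) b: {T2}  orig:{}
  cell(4,4) c: {S,T1}  orig:{S}
  cell(5,5) a: {B,T0}  orig:{B}
  cell(0,1) ac: {A}
  cell(1,2) ca: {C}
  cell(2,3) ab: {X3}  orig:{}
  cell(3,4) bc: ∅
  cell(4,5) ca: {C}
  cell(0,2) aca: ∅
  cell(1,3) cab: ∅
  cell(2,4) abc: ∅
  cell(3,5) bca: ∅
  cell(0,3) acab: {C}
  cell(1,4) cabc: ∅
  cell(2,5) abca: ∅
  cell(0,4) acabc: ∅
  cell(1,5) cabca: ∅
  cell(0,5) acabca: {S}

S ∈ T[0,5] ⇒ YES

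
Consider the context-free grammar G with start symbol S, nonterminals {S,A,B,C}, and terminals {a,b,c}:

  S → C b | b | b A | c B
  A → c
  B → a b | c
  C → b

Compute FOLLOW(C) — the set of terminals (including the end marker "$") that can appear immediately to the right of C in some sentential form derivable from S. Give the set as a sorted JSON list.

Compute FIRST by fixpoint:
iter 1:
  A via A→c: +{c}
  B via B→a b: +{a}
  B via B→c: +{c}
  C via C→b: +{b}
  S via S→C b: +{b}
  S via S→c B: +{c}
  S: {b,c}  A: {c}  B: {a,c}  C: {b}
iter 2: (stable)
  S: {b,c}  A: {c}  B: {a,c}  C: {b}

FOLLOW sets:
initialize: $ ∈ FOLLOW(S)
[1]
  S→C b: FOLLOW(C) ⊇ FIRST(b) = {b}; new: +{b}
  S→b A: FOLLOW(A) ⊇ FOLLOW(S) ⊇ {$}; new: +{$}
  S→c B: FOLLOW(B) ⊇ FOLLOW(S) ⊇ {$}; new: +{$}
  FOLLOW(S)={$}  FOLLOW(A)={$}  FOLLOW(B)={$}  FOLLOW(C)={b}
[2] — fixpoint
  FOLLOW(S)={$}  FOLLOW(A)={$}  FOLLOW(B)={$}  FOLLOW(C)={b}

FOLLOW(C) = ["b"]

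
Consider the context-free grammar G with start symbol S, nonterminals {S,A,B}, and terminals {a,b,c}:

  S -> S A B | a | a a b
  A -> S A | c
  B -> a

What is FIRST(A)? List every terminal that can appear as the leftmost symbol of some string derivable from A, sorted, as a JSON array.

Compute FIRST by fixpoint:
[1]
  A via A→c: +{c}
  B via B→a: +{a}
  S via S→a: +{a}
  FIRST(S)={a}  FIRST(A)={c}  FIRST(B)={a}
[2]
  A via A→S A: +{a}
  FIRST(S)={a}  FIRST(A)={a,c}  FIRST(B)={a}
[3] done
  FIRST(S)={a}  FIRST(A)={a,c}  FIRST(B)={a}

FIRST(A) = ["a", "c"]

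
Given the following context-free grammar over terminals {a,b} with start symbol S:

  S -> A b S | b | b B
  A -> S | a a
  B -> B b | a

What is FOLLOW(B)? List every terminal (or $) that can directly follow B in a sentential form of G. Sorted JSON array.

FIRST sets, iterate to fixpoint:
round 1:
  A via A→a a: +{a}
  B via B→a: +{a}
  S via S→A b S: +{a}
  S via S→b: +{b}
  FIRST(S)={a,b}  FIRST(A)={a}  FIRST(B)={a}
round 2:
  A via A→S: +{b}
  FIRST(S)={a,b}  FIRST(A)={a,b}  FIRST(B)={a}
round 3: (no change)
  FIRST(S)={a,b}  FIRST(A)={a,b}  FIRST(B)={a}

FOLLOW sets:
FOLLOW(S) := {$}
[1]
  B→B b: FOLLOW(B) ⊇ FIRST(b) = {b}; new: +{b}
  S→A b S: FOLLOW(A) ⊇ FIRST(b) = {b}; new: +{b}
  S→b B: FOLLOW(B) ⊇ FOLLOW(S) ⊇ {$}; new: +{$}
  FOLLOW(S)={$}  FOLLOW(A)={b}  FOLLOW(B)={$,b}
[2]
  A→S: FOLLOW(S) ⊇ FOLLOW(A) ⊇ {b}; new: +{b}
  FOLLOW(S)={$,b}  FOLLOW(A)={b}  FOLLOW(B)={$,b}
[3] — fixpoint
  FOLLOW(S)={$,b}  FOLLOW(A)={b}  FOLLOW(B)={$,b}

FOLLOW(B) = ["$", "b"]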